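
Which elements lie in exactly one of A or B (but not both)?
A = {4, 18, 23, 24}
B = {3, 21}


A △ B = (A \ B) ∪ (B \ A) = elements in exactly one of A or B
A \ B = {4, 18, 23, 24}
B \ A = {3, 21}
A △ B = {3, 4, 18, 21, 23, 24}

A △ B = {3, 4, 18, 21, 23, 24}


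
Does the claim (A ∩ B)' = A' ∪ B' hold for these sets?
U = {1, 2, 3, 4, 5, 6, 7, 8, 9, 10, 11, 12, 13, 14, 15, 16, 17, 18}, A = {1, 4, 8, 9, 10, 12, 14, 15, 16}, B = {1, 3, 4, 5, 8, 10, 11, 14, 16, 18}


LHS: A ∩ B = {1, 4, 8, 10, 14, 16}
(A ∩ B)' = U \ (A ∩ B) = {2, 3, 5, 6, 7, 9, 11, 12, 13, 15, 17, 18}
A' = {2, 3, 5, 6, 7, 11, 13, 17, 18}, B' = {2, 6, 7, 9, 12, 13, 15, 17}
Claimed RHS: A' ∪ B' = {2, 3, 5, 6, 7, 9, 11, 12, 13, 15, 17, 18}
Identity is VALID: LHS = RHS = {2, 3, 5, 6, 7, 9, 11, 12, 13, 15, 17, 18} ✓

Identity is valid. (A ∩ B)' = A' ∪ B' = {2, 3, 5, 6, 7, 9, 11, 12, 13, 15, 17, 18}


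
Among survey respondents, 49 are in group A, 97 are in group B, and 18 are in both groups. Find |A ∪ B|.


|A ∪ B| = |A| + |B| - |A ∩ B|
= 49 + 97 - 18
= 128

|A ∪ B| = 128


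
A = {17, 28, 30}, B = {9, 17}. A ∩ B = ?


A ∩ B = elements in both A and B
A = {17, 28, 30}
B = {9, 17}
A ∩ B = {17}

A ∩ B = {17}


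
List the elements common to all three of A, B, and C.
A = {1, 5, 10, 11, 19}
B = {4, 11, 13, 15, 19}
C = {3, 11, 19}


A ∩ B = {11, 19}
(A ∩ B) ∩ C = {11, 19}

A ∩ B ∩ C = {11, 19}


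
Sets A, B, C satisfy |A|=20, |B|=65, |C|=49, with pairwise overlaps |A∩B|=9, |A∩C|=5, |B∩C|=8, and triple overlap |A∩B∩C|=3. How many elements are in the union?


|A∪B∪C| = |A|+|B|+|C| - |A∩B|-|A∩C|-|B∩C| + |A∩B∩C|
= 20+65+49 - 9-5-8 + 3
= 134 - 22 + 3
= 115

|A ∪ B ∪ C| = 115


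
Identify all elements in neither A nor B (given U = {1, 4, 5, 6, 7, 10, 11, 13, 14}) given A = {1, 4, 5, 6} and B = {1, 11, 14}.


A = {1, 4, 5, 6}
B = {1, 11, 14}
Region: in neither A nor B (given U = {1, 4, 5, 6, 7, 10, 11, 13, 14})
Elements: {7, 10, 13}

Elements in neither A nor B (given U = {1, 4, 5, 6, 7, 10, 11, 13, 14}): {7, 10, 13}


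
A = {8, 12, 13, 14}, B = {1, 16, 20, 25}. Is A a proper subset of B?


A ⊂ B requires: A ⊆ B AND A ≠ B.
A ⊆ B? No
A ⊄ B, so A is not a proper subset.

No, A is not a proper subset of B


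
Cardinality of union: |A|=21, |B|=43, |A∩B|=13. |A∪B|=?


|A ∪ B| = |A| + |B| - |A ∩ B|
= 21 + 43 - 13
= 51

|A ∪ B| = 51


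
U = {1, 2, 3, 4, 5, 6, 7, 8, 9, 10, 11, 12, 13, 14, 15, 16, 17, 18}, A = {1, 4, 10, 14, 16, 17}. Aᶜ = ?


Aᶜ = U \ A = elements in U but not in A
U = {1, 2, 3, 4, 5, 6, 7, 8, 9, 10, 11, 12, 13, 14, 15, 16, 17, 18}
A = {1, 4, 10, 14, 16, 17}
Aᶜ = {2, 3, 5, 6, 7, 8, 9, 11, 12, 13, 15, 18}

Aᶜ = {2, 3, 5, 6, 7, 8, 9, 11, 12, 13, 15, 18}


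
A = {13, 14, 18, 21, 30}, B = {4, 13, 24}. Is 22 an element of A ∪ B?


A = {13, 14, 18, 21, 30}, B = {4, 13, 24}
A ∪ B = all elements in A or B
A ∪ B = {4, 13, 14, 18, 21, 24, 30}
Checking if 22 ∈ A ∪ B
22 is not in A ∪ B → False

22 ∉ A ∪ B


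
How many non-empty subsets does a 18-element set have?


Total subsets = 2^n = 2^18 = 262144
Non-empty subsets exclude the empty set: 2^n - 1
= 262144 - 1
= 262143

Number of non-empty subsets = 262143


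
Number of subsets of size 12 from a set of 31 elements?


C(n,k) = n! / (k!(n-k)!)
C(31,12) = 31! / (12!19!)
= 141120525

C(31,12) = 141120525


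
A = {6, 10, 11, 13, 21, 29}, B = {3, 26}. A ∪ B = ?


A ∪ B = all elements in A or B (or both)
A = {6, 10, 11, 13, 21, 29}
B = {3, 26}
A ∪ B = {3, 6, 10, 11, 13, 21, 26, 29}

A ∪ B = {3, 6, 10, 11, 13, 21, 26, 29}


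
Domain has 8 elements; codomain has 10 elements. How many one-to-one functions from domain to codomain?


An injection sends each of |A| = 8 inputs to a distinct output in B.
# injections = |B|·(|B|-1)·…·(|B|-|A|+1) = 10! / (10 - 8)!
= 10 × 9 × 8 × 7 × 6 × 5 × 4 × 3
= 1814400

Number of injections = 1814400


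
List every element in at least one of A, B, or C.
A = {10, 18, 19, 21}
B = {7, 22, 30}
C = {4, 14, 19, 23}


A ∪ B = {7, 10, 18, 19, 21, 22, 30}
(A ∪ B) ∪ C = {4, 7, 10, 14, 18, 19, 21, 22, 23, 30}

A ∪ B ∪ C = {4, 7, 10, 14, 18, 19, 21, 22, 23, 30}


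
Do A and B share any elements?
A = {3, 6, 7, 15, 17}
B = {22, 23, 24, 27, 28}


Disjoint means A ∩ B = ∅.
A ∩ B = ∅
A ∩ B = ∅, so A and B are disjoint.

No — A and B share no elements (A ∩ B = ∅), so they are disjoint


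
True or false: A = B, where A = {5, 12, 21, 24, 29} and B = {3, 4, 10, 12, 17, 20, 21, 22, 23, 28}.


Two sets are equal iff they have exactly the same elements.
A = {5, 12, 21, 24, 29}
B = {3, 4, 10, 12, 17, 20, 21, 22, 23, 28}
Differences: {3, 4, 5, 10, 17, 20, 22, 23, 24, 28, 29}
A ≠ B

No, A ≠ B


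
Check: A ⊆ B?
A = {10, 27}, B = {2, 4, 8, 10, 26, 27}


A ⊆ B means every element of A is in B.
All elements of A are in B.
So A ⊆ B.

Yes, A ⊆ B


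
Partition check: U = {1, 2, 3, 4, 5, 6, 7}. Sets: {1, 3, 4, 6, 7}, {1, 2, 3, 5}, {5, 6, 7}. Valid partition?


A partition requires: (1) non-empty parts, (2) pairwise disjoint, (3) union = U
Parts: {1, 3, 4, 6, 7}, {1, 2, 3, 5}, {5, 6, 7}
Union of parts: {1, 2, 3, 4, 5, 6, 7}
U = {1, 2, 3, 4, 5, 6, 7}
All non-empty? True
Pairwise disjoint? False
Covers U? True

No, not a valid partition


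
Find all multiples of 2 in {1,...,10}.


Checking each candidate:
Condition: multiples of 2 in {1,...,10}
Result = {2, 4, 6, 8, 10}

{2, 4, 6, 8, 10}


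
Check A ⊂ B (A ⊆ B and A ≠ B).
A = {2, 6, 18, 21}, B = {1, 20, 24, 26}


A ⊂ B requires: A ⊆ B AND A ≠ B.
A ⊆ B? No
A ⊄ B, so A is not a proper subset.

No, A is not a proper subset of B


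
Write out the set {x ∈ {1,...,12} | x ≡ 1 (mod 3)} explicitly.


Checking each candidate:
Condition: x in {1,...,12} with x ≡ 1 (mod 3)
Result = {1, 4, 7, 10}

{1, 4, 7, 10}


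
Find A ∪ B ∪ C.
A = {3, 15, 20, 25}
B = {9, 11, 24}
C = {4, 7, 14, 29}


A ∪ B = {3, 9, 11, 15, 20, 24, 25}
(A ∪ B) ∪ C = {3, 4, 7, 9, 11, 14, 15, 20, 24, 25, 29}

A ∪ B ∪ C = {3, 4, 7, 9, 11, 14, 15, 20, 24, 25, 29}


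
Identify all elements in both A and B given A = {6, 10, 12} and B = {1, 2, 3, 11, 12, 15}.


A = {6, 10, 12}
B = {1, 2, 3, 11, 12, 15}
Region: in both A and B
Elements: {12}

Elements in both A and B: {12}


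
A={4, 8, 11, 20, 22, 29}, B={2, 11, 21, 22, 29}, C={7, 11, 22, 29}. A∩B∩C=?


A ∩ B = {11, 22, 29}
(A ∩ B) ∩ C = {11, 22, 29}

A ∩ B ∩ C = {11, 22, 29}


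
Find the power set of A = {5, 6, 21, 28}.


|A| = 4, so |P(A)| = 2^4 = 16
Enumerate subsets by cardinality (0 to 4):
∅, {5}, {6}, {21}, {28}, {5, 6}, {5, 21}, {5, 28}, {6, 21}, {6, 28}, {21, 28}, {5, 6, 21}, {5, 6, 28}, {5, 21, 28}, {6, 21, 28}, {5, 6, 21, 28}

P(A) has 16 subsets: ∅, {5}, {6}, {21}, {28}, {5, 6}, {5, 21}, {5, 28}, {6, 21}, {6, 28}, {21, 28}, {5, 6, 21}, {5, 6, 28}, {5, 21, 28}, {6, 21, 28}, {5, 6, 21, 28}


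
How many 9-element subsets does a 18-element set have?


C(n,k) = n! / (k!(n-k)!)
C(18,9) = 18! / (9!9!)
= 48620

C(18,9) = 48620


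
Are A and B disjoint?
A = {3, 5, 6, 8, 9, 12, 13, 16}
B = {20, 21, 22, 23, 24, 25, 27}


Disjoint means A ∩ B = ∅.
A ∩ B = ∅
A ∩ B = ∅, so A and B are disjoint.

Yes, A and B are disjoint


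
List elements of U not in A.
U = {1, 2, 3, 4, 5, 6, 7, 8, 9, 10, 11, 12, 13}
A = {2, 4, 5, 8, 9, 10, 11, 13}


Aᶜ = U \ A = elements in U but not in A
U = {1, 2, 3, 4, 5, 6, 7, 8, 9, 10, 11, 12, 13}
A = {2, 4, 5, 8, 9, 10, 11, 13}
Aᶜ = {1, 3, 6, 7, 12}

Aᶜ = {1, 3, 6, 7, 12}


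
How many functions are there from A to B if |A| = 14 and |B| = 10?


Each of |A| = 14 inputs maps to any of |B| = 10 outputs.
# functions = |B|^|A| = 10^14
= 100000000000000

Number of functions = 100000000000000


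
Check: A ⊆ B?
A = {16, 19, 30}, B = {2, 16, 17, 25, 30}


A ⊆ B means every element of A is in B.
Elements in A not in B: {19}
So A ⊄ B.

No, A ⊄ B


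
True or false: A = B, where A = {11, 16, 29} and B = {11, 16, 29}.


Two sets are equal iff they have exactly the same elements.
A = {11, 16, 29}
B = {11, 16, 29}
Same elements → A = B

Yes, A = B


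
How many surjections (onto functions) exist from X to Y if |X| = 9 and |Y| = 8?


n = |X| = 9, k = |Y| = 8. Surjections via inclusion-exclusion:
S(n,k) = Σ(-1)^i × C(k,i) × (k-i)^n, i=0 to k
i=0: (-1)^0×C(8,0)×8^9 = 134217728
i=1: (-1)^1×C(8,1)×7^9 = -322828856
i=2: (-1)^2×C(8,2)×6^9 = 282175488
i=3: (-1)^3×C(8,3)×5^9 = -109375000
i=4: (-1)^4×C(8,4)×4^9 = 18350080
i=5: (-1)^5×C(8,5)×3^9 = -1102248
i=6: (-1)^6×C(8,6)×2^9 = 14336
i=7: (-1)^7×C(8,7)×1^9 = -8
i=8: (-1)^8×C(8,8)×0^9 = 0
Total = 1451520

Number of surjections = 1451520


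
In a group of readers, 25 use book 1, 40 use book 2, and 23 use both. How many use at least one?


|A ∪ B| = |A| + |B| - |A ∩ B|
= 25 + 40 - 23
= 42

|A ∪ B| = 42


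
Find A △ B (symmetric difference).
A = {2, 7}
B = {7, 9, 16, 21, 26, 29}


A △ B = (A \ B) ∪ (B \ A) = elements in exactly one of A or B
A \ B = {2}
B \ A = {9, 16, 21, 26, 29}
A △ B = {2, 9, 16, 21, 26, 29}

A △ B = {2, 9, 16, 21, 26, 29}


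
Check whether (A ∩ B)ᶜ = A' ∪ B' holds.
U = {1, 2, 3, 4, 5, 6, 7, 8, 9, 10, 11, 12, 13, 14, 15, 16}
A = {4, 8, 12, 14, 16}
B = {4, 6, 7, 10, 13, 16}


LHS: A ∩ B = {4, 16}
(A ∩ B)' = U \ (A ∩ B) = {1, 2, 3, 5, 6, 7, 8, 9, 10, 11, 12, 13, 14, 15}
A' = {1, 2, 3, 5, 6, 7, 9, 10, 11, 13, 15}, B' = {1, 2, 3, 5, 8, 9, 11, 12, 14, 15}
Claimed RHS: A' ∪ B' = {1, 2, 3, 5, 6, 7, 8, 9, 10, 11, 12, 13, 14, 15}
Identity is VALID: LHS = RHS = {1, 2, 3, 5, 6, 7, 8, 9, 10, 11, 12, 13, 14, 15} ✓

Identity is valid. (A ∩ B)' = A' ∪ B' = {1, 2, 3, 5, 6, 7, 8, 9, 10, 11, 12, 13, 14, 15}


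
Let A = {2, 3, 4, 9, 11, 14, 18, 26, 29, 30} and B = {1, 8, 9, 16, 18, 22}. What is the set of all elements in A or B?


A ∪ B = all elements in A or B (or both)
A = {2, 3, 4, 9, 11, 14, 18, 26, 29, 30}
B = {1, 8, 9, 16, 18, 22}
A ∪ B = {1, 2, 3, 4, 8, 9, 11, 14, 16, 18, 22, 26, 29, 30}

A ∪ B = {1, 2, 3, 4, 8, 9, 11, 14, 16, 18, 22, 26, 29, 30}


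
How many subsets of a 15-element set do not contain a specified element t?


Subsets of A avoiding t are subsets of A \ {t}, which has 14 elements.
Count = 2^(n-1) = 2^14
= 16384

Number of subsets avoiding t = 16384


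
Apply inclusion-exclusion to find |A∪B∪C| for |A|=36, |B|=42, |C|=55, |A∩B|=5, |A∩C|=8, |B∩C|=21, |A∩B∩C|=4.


|A∪B∪C| = |A|+|B|+|C| - |A∩B|-|A∩C|-|B∩C| + |A∩B∩C|
= 36+42+55 - 5-8-21 + 4
= 133 - 34 + 4
= 103

|A ∪ B ∪ C| = 103


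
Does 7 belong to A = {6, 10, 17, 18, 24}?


A = {6, 10, 17, 18, 24}
Checking if 7 is in A
7 is not in A → False

7 ∉ A


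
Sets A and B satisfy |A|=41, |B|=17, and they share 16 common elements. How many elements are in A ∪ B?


|A ∪ B| = |A| + |B| - |A ∩ B|
= 41 + 17 - 16
= 42

|A ∪ B| = 42


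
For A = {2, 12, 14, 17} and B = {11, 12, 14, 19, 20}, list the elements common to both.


A ∩ B = elements in both A and B
A = {2, 12, 14, 17}
B = {11, 12, 14, 19, 20}
A ∩ B = {12, 14}

A ∩ B = {12, 14}


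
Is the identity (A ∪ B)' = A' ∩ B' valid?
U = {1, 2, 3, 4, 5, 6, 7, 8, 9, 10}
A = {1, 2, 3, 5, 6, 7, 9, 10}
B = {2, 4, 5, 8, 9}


LHS: A ∪ B = {1, 2, 3, 4, 5, 6, 7, 8, 9, 10}
(A ∪ B)' = U \ (A ∪ B) = ∅
A' = {4, 8}, B' = {1, 3, 6, 7, 10}
Claimed RHS: A' ∩ B' = ∅
Identity is VALID: LHS = RHS = ∅ ✓

Identity is valid. (A ∪ B)' = A' ∩ B' = ∅


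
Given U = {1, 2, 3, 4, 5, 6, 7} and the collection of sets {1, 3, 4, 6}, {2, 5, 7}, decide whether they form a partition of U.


A partition requires: (1) non-empty parts, (2) pairwise disjoint, (3) union = U
Parts: {1, 3, 4, 6}, {2, 5, 7}
Union of parts: {1, 2, 3, 4, 5, 6, 7}
U = {1, 2, 3, 4, 5, 6, 7}
All non-empty? True
Pairwise disjoint? True
Covers U? True

Yes, valid partition


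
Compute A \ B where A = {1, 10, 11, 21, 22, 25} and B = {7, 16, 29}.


A \ B = elements in A but not in B
A = {1, 10, 11, 21, 22, 25}
B = {7, 16, 29}
Remove from A any elements in B
A \ B = {1, 10, 11, 21, 22, 25}

A \ B = {1, 10, 11, 21, 22, 25}


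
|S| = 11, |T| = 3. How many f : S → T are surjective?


n = |S| = 11, k = |T| = 3. Surjections via inclusion-exclusion:
S(n,k) = Σ(-1)^i × C(k,i) × (k-i)^n, i=0 to k
i=0: (-1)^0×C(3,0)×3^11 = 177147
i=1: (-1)^1×C(3,1)×2^11 = -6144
i=2: (-1)^2×C(3,2)×1^11 = 3
i=3: (-1)^3×C(3,3)×0^11 = 0
Total = 171006

Number of surjections = 171006


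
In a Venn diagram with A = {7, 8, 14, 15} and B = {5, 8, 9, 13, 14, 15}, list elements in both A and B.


A = {7, 8, 14, 15}
B = {5, 8, 9, 13, 14, 15}
Region: in both A and B
Elements: {8, 14, 15}

Elements in both A and B: {8, 14, 15}


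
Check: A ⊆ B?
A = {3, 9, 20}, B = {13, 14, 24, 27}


A ⊆ B means every element of A is in B.
Elements in A not in B: {3, 9, 20}
So A ⊄ B.

No, A ⊄ B


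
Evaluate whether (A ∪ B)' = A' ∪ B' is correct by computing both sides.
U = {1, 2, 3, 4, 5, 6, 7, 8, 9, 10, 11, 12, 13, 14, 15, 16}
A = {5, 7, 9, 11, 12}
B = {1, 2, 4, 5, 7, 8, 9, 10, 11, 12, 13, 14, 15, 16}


LHS: A ∪ B = {1, 2, 4, 5, 7, 8, 9, 10, 11, 12, 13, 14, 15, 16}
(A ∪ B)' = U \ (A ∪ B) = {3, 6}
A' = {1, 2, 3, 4, 6, 8, 10, 13, 14, 15, 16}, B' = {3, 6}
Claimed RHS: A' ∪ B' = {1, 2, 3, 4, 6, 8, 10, 13, 14, 15, 16}
Identity is INVALID: LHS = {3, 6} but the RHS claimed here equals {1, 2, 3, 4, 6, 8, 10, 13, 14, 15, 16}. The correct form is (A ∪ B)' = A' ∩ B'.

Identity is invalid: (A ∪ B)' = {3, 6} but A' ∪ B' = {1, 2, 3, 4, 6, 8, 10, 13, 14, 15, 16}. The correct De Morgan law is (A ∪ B)' = A' ∩ B'.


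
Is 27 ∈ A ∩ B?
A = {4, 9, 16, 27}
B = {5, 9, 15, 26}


A = {4, 9, 16, 27}, B = {5, 9, 15, 26}
A ∩ B = elements in both A and B
A ∩ B = {9}
Checking if 27 ∈ A ∩ B
27 is not in A ∩ B → False

27 ∉ A ∩ B


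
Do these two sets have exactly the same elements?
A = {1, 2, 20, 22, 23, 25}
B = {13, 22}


Two sets are equal iff they have exactly the same elements.
A = {1, 2, 20, 22, 23, 25}
B = {13, 22}
Differences: {1, 2, 13, 20, 23, 25}
A ≠ B

No, A ≠ B


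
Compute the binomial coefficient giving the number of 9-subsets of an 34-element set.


C(n,k) = n! / (k!(n-k)!)
C(34,9) = 34! / (9!25!)
= 52451256

C(34,9) = 52451256


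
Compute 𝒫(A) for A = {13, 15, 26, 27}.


|A| = 4, so |P(A)| = 2^4 = 16
Enumerate subsets by cardinality (0 to 4):
∅, {13}, {15}, {26}, {27}, {13, 15}, {13, 26}, {13, 27}, {15, 26}, {15, 27}, {26, 27}, {13, 15, 26}, {13, 15, 27}, {13, 26, 27}, {15, 26, 27}, {13, 15, 26, 27}

P(A) has 16 subsets: ∅, {13}, {15}, {26}, {27}, {13, 15}, {13, 26}, {13, 27}, {15, 26}, {15, 27}, {26, 27}, {13, 15, 26}, {13, 15, 27}, {13, 26, 27}, {15, 26, 27}, {13, 15, 26, 27}


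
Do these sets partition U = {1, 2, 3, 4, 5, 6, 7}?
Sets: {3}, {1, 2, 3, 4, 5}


A partition requires: (1) non-empty parts, (2) pairwise disjoint, (3) union = U
Parts: {3}, {1, 2, 3, 4, 5}
Union of parts: {1, 2, 3, 4, 5}
U = {1, 2, 3, 4, 5, 6, 7}
All non-empty? True
Pairwise disjoint? False
Covers U? False

No, not a valid partition


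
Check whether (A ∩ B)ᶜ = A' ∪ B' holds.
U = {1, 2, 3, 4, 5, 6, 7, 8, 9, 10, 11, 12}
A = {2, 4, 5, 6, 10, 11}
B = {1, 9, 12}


LHS: A ∩ B = ∅
(A ∩ B)' = U \ (A ∩ B) = {1, 2, 3, 4, 5, 6, 7, 8, 9, 10, 11, 12}
A' = {1, 3, 7, 8, 9, 12}, B' = {2, 3, 4, 5, 6, 7, 8, 10, 11}
Claimed RHS: A' ∪ B' = {1, 2, 3, 4, 5, 6, 7, 8, 9, 10, 11, 12}
Identity is VALID: LHS = RHS = {1, 2, 3, 4, 5, 6, 7, 8, 9, 10, 11, 12} ✓

Identity is valid. (A ∩ B)' = A' ∪ B' = {1, 2, 3, 4, 5, 6, 7, 8, 9, 10, 11, 12}


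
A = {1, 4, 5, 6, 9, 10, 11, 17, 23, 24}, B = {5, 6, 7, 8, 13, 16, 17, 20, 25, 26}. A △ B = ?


A △ B = (A \ B) ∪ (B \ A) = elements in exactly one of A or B
A \ B = {1, 4, 9, 10, 11, 23, 24}
B \ A = {7, 8, 13, 16, 20, 25, 26}
A △ B = {1, 4, 7, 8, 9, 10, 11, 13, 16, 20, 23, 24, 25, 26}

A △ B = {1, 4, 7, 8, 9, 10, 11, 13, 16, 20, 23, 24, 25, 26}


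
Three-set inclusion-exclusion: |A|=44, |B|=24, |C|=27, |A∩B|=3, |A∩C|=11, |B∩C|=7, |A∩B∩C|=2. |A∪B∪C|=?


|A∪B∪C| = |A|+|B|+|C| - |A∩B|-|A∩C|-|B∩C| + |A∩B∩C|
= 44+24+27 - 3-11-7 + 2
= 95 - 21 + 2
= 76

|A ∪ B ∪ C| = 76


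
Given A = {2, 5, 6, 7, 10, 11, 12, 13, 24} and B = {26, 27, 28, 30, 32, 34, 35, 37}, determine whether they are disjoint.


Disjoint means A ∩ B = ∅.
A ∩ B = ∅
A ∩ B = ∅, so A and B are disjoint.

Yes, A and B are disjoint


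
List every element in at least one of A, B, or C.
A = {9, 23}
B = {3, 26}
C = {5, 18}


A ∪ B = {3, 9, 23, 26}
(A ∪ B) ∪ C = {3, 5, 9, 18, 23, 26}

A ∪ B ∪ C = {3, 5, 9, 18, 23, 26}


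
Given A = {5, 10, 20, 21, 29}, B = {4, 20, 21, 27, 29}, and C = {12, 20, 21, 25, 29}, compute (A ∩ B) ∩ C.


A ∩ B = {20, 21, 29}
(A ∩ B) ∩ C = {20, 21, 29}

A ∩ B ∩ C = {20, 21, 29}


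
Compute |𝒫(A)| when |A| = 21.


Number of subsets = 2^n
= 2^21
= 2097152

|P(A)| = 2097152


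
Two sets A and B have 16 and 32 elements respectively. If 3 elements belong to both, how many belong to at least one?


|A ∪ B| = |A| + |B| - |A ∩ B|
= 16 + 32 - 3
= 45

|A ∪ B| = 45


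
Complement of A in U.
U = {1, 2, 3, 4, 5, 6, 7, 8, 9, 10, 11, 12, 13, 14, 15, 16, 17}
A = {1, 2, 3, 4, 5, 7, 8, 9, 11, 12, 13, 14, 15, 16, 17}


Aᶜ = U \ A = elements in U but not in A
U = {1, 2, 3, 4, 5, 6, 7, 8, 9, 10, 11, 12, 13, 14, 15, 16, 17}
A = {1, 2, 3, 4, 5, 7, 8, 9, 11, 12, 13, 14, 15, 16, 17}
Aᶜ = {6, 10}

Aᶜ = {6, 10}


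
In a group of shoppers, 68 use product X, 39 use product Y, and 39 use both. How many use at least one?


|A ∪ B| = |A| + |B| - |A ∩ B|
= 68 + 39 - 39
= 68

|A ∪ B| = 68


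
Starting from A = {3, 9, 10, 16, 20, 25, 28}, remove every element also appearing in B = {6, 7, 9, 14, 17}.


A \ B = elements in A but not in B
A = {3, 9, 10, 16, 20, 25, 28}
B = {6, 7, 9, 14, 17}
Remove from A any elements in B
A \ B = {3, 10, 16, 20, 25, 28}

A \ B = {3, 10, 16, 20, 25, 28}


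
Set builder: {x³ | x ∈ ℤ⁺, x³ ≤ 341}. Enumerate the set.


Checking each candidate:
Condition: positive perfect cubes ≤ 341
Result = {1, 8, 27, 64, 125, 216}

{1, 8, 27, 64, 125, 216}


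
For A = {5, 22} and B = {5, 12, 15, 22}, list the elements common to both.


A ∩ B = elements in both A and B
A = {5, 22}
B = {5, 12, 15, 22}
A ∩ B = {5, 22}

A ∩ B = {5, 22}


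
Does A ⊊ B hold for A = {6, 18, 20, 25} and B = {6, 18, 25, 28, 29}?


A ⊂ B requires: A ⊆ B AND A ≠ B.
A ⊆ B? No
A ⊄ B, so A is not a proper subset.

No, A is not a proper subset of B


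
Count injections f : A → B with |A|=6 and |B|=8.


An injection sends each of |A| = 6 inputs to a distinct output in B.
# injections = |B|·(|B|-1)·…·(|B|-|A|+1) = 8! / (8 - 6)!
= 8 × 7 × 6 × 5 × 4 × 3
= 20160

Number of injections = 20160


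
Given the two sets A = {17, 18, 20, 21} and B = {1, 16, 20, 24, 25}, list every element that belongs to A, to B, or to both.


A ∪ B = all elements in A or B (or both)
A = {17, 18, 20, 21}
B = {1, 16, 20, 24, 25}
A ∪ B = {1, 16, 17, 18, 20, 21, 24, 25}

A ∪ B = {1, 16, 17, 18, 20, 21, 24, 25}


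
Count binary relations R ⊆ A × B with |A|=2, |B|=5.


A relation from A to B is any subset of A × B.
|A × B| = 2 × 5 = 10
# relations = 2^|A × B| = 2^10 = 1024

Number of relations = 1024


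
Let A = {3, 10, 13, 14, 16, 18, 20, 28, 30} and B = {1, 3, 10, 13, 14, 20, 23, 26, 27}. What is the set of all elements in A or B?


A ∪ B = all elements in A or B (or both)
A = {3, 10, 13, 14, 16, 18, 20, 28, 30}
B = {1, 3, 10, 13, 14, 20, 23, 26, 27}
A ∪ B = {1, 3, 10, 13, 14, 16, 18, 20, 23, 26, 27, 28, 30}

A ∪ B = {1, 3, 10, 13, 14, 16, 18, 20, 23, 26, 27, 28, 30}


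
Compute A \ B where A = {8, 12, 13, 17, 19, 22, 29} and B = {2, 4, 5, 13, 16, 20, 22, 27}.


A \ B = elements in A but not in B
A = {8, 12, 13, 17, 19, 22, 29}
B = {2, 4, 5, 13, 16, 20, 22, 27}
Remove from A any elements in B
A \ B = {8, 12, 17, 19, 29}

A \ B = {8, 12, 17, 19, 29}


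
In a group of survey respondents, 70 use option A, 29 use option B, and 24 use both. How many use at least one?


|A ∪ B| = |A| + |B| - |A ∩ B|
= 70 + 29 - 24
= 75

|A ∪ B| = 75


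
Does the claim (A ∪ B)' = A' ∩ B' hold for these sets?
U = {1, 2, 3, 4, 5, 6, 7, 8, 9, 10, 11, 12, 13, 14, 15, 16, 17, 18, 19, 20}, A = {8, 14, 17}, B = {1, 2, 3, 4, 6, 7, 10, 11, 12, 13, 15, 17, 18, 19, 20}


LHS: A ∪ B = {1, 2, 3, 4, 6, 7, 8, 10, 11, 12, 13, 14, 15, 17, 18, 19, 20}
(A ∪ B)' = U \ (A ∪ B) = {5, 9, 16}
A' = {1, 2, 3, 4, 5, 6, 7, 9, 10, 11, 12, 13, 15, 16, 18, 19, 20}, B' = {5, 8, 9, 14, 16}
Claimed RHS: A' ∩ B' = {5, 9, 16}
Identity is VALID: LHS = RHS = {5, 9, 16} ✓

Identity is valid. (A ∪ B)' = A' ∩ B' = {5, 9, 16}


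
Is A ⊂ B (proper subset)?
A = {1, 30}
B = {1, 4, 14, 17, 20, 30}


A ⊂ B requires: A ⊆ B AND A ≠ B.
A ⊆ B? Yes
A = B? No
A ⊂ B: Yes (A is a proper subset of B)

Yes, A ⊂ B


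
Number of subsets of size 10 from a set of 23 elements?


C(n,k) = n! / (k!(n-k)!)
C(23,10) = 23! / (10!13!)
= 1144066

C(23,10) = 1144066


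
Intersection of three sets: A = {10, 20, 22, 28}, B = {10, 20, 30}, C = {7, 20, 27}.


A ∩ B = {10, 20}
(A ∩ B) ∩ C = {20}

A ∩ B ∩ C = {20}


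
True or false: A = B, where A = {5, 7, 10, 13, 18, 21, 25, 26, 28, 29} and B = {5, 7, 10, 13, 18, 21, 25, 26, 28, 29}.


Two sets are equal iff they have exactly the same elements.
A = {5, 7, 10, 13, 18, 21, 25, 26, 28, 29}
B = {5, 7, 10, 13, 18, 21, 25, 26, 28, 29}
Same elements → A = B

Yes, A = B


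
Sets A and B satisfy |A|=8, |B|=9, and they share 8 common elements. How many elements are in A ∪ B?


|A ∪ B| = |A| + |B| - |A ∩ B|
= 8 + 9 - 8
= 9

|A ∪ B| = 9


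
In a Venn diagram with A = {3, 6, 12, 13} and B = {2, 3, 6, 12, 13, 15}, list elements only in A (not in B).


A = {3, 6, 12, 13}
B = {2, 3, 6, 12, 13, 15}
Region: only in A (not in B)
Elements: ∅

Elements only in A (not in B): ∅


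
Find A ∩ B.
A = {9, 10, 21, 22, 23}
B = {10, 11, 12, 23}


A ∩ B = elements in both A and B
A = {9, 10, 21, 22, 23}
B = {10, 11, 12, 23}
A ∩ B = {10, 23}

A ∩ B = {10, 23}


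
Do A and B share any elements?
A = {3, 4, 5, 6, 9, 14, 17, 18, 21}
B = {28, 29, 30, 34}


Disjoint means A ∩ B = ∅.
A ∩ B = ∅
A ∩ B = ∅, so A and B are disjoint.

No — A and B share no elements (A ∩ B = ∅), so they are disjoint


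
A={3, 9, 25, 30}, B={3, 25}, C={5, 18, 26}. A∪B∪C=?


A ∪ B = {3, 9, 25, 30}
(A ∪ B) ∪ C = {3, 5, 9, 18, 25, 26, 30}

A ∪ B ∪ C = {3, 5, 9, 18, 25, 26, 30}


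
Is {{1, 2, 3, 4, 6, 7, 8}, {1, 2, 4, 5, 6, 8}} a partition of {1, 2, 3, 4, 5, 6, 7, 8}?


A partition requires: (1) non-empty parts, (2) pairwise disjoint, (3) union = U
Parts: {1, 2, 3, 4, 6, 7, 8}, {1, 2, 4, 5, 6, 8}
Union of parts: {1, 2, 3, 4, 5, 6, 7, 8}
U = {1, 2, 3, 4, 5, 6, 7, 8}
All non-empty? True
Pairwise disjoint? False
Covers U? True

No, not a valid partition


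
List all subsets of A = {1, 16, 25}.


|A| = 3, so |P(A)| = 2^3 = 8
Enumerate subsets by cardinality (0 to 3):
∅, {1}, {16}, {25}, {1, 16}, {1, 25}, {16, 25}, {1, 16, 25}

P(A) has 8 subsets: ∅, {1}, {16}, {25}, {1, 16}, {1, 25}, {16, 25}, {1, 16, 25}


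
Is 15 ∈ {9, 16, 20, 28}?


A = {9, 16, 20, 28}
Checking if 15 is in A
15 is not in A → False

15 ∉ A


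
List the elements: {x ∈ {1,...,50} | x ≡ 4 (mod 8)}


Checking each candidate:
Condition: x in {1,...,50} with x ≡ 4 (mod 8)
Result = {4, 12, 20, 28, 36, 44}

{4, 12, 20, 28, 36, 44}


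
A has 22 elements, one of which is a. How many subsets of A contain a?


Subsets of A containing a correspond to subsets of A \ {a}, which has 21 elements.
Count = 2^(n-1) = 2^21
= 2097152

Number of subsets containing a = 2097152


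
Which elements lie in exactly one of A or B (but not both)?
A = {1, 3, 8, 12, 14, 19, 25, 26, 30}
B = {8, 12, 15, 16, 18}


A △ B = (A \ B) ∪ (B \ A) = elements in exactly one of A or B
A \ B = {1, 3, 14, 19, 25, 26, 30}
B \ A = {15, 16, 18}
A △ B = {1, 3, 14, 15, 16, 18, 19, 25, 26, 30}

A △ B = {1, 3, 14, 15, 16, 18, 19, 25, 26, 30}


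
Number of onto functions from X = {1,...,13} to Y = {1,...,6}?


n = |X| = 13, k = |Y| = 6. Surjections via inclusion-exclusion:
S(n,k) = Σ(-1)^i × C(k,i) × (k-i)^n, i=0 to k
i=0: (-1)^0×C(6,0)×6^13 = 13060694016
i=1: (-1)^1×C(6,1)×5^13 = -7324218750
i=2: (-1)^2×C(6,2)×4^13 = 1006632960
i=3: (-1)^3×C(6,3)×3^13 = -31886460
i=4: (-1)^4×C(6,4)×2^13 = 122880
i=5: (-1)^5×C(6,5)×1^13 = -6
i=6: (-1)^6×C(6,6)×0^13 = 0
Total = 6711344640

Number of surjections = 6711344640


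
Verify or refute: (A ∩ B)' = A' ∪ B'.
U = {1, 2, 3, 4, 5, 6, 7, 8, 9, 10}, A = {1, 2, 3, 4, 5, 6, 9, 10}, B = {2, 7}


LHS: A ∩ B = {2}
(A ∩ B)' = U \ (A ∩ B) = {1, 3, 4, 5, 6, 7, 8, 9, 10}
A' = {7, 8}, B' = {1, 3, 4, 5, 6, 8, 9, 10}
Claimed RHS: A' ∪ B' = {1, 3, 4, 5, 6, 7, 8, 9, 10}
Identity is VALID: LHS = RHS = {1, 3, 4, 5, 6, 7, 8, 9, 10} ✓

Identity is valid. (A ∩ B)' = A' ∪ B' = {1, 3, 4, 5, 6, 7, 8, 9, 10}


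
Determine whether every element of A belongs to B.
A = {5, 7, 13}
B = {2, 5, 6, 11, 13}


A ⊆ B means every element of A is in B.
Elements in A not in B: {7}
So A ⊄ B.

No, A ⊄ B


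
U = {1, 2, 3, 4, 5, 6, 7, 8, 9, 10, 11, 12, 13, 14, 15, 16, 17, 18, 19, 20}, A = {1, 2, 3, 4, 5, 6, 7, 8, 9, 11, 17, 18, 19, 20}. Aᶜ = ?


Aᶜ = U \ A = elements in U but not in A
U = {1, 2, 3, 4, 5, 6, 7, 8, 9, 10, 11, 12, 13, 14, 15, 16, 17, 18, 19, 20}
A = {1, 2, 3, 4, 5, 6, 7, 8, 9, 11, 17, 18, 19, 20}
Aᶜ = {10, 12, 13, 14, 15, 16}

Aᶜ = {10, 12, 13, 14, 15, 16}


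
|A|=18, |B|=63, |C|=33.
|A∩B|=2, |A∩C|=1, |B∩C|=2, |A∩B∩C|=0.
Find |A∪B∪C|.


|A∪B∪C| = |A|+|B|+|C| - |A∩B|-|A∩C|-|B∩C| + |A∩B∩C|
= 18+63+33 - 2-1-2 + 0
= 114 - 5 + 0
= 109

|A ∪ B ∪ C| = 109


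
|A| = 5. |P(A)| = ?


Number of subsets = 2^n
= 2^5
= 32

|P(A)| = 32


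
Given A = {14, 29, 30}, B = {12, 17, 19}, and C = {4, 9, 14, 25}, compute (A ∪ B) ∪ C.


A ∪ B = {12, 14, 17, 19, 29, 30}
(A ∪ B) ∪ C = {4, 9, 12, 14, 17, 19, 25, 29, 30}

A ∪ B ∪ C = {4, 9, 12, 14, 17, 19, 25, 29, 30}


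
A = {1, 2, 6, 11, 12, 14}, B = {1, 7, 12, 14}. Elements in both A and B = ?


A = {1, 2, 6, 11, 12, 14}
B = {1, 7, 12, 14}
Region: in both A and B
Elements: {1, 12, 14}

Elements in both A and B: {1, 12, 14}


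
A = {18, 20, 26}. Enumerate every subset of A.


|A| = 3, so |P(A)| = 2^3 = 8
Enumerate subsets by cardinality (0 to 3):
∅, {18}, {20}, {26}, {18, 20}, {18, 26}, {20, 26}, {18, 20, 26}

P(A) has 8 subsets: ∅, {18}, {20}, {26}, {18, 20}, {18, 26}, {20, 26}, {18, 20, 26}


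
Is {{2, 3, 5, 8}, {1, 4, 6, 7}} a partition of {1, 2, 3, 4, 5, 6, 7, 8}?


A partition requires: (1) non-empty parts, (2) pairwise disjoint, (3) union = U
Parts: {2, 3, 5, 8}, {1, 4, 6, 7}
Union of parts: {1, 2, 3, 4, 5, 6, 7, 8}
U = {1, 2, 3, 4, 5, 6, 7, 8}
All non-empty? True
Pairwise disjoint? True
Covers U? True

Yes, valid partition


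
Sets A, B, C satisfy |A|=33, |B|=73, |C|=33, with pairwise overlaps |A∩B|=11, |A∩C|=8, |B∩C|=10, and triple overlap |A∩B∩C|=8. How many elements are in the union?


|A∪B∪C| = |A|+|B|+|C| - |A∩B|-|A∩C|-|B∩C| + |A∩B∩C|
= 33+73+33 - 11-8-10 + 8
= 139 - 29 + 8
= 118

|A ∪ B ∪ C| = 118


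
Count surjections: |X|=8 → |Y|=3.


n = |X| = 8, k = |Y| = 3. Surjections via inclusion-exclusion:
S(n,k) = Σ(-1)^i × C(k,i) × (k-i)^n, i=0 to k
i=0: (-1)^0×C(3,0)×3^8 = 6561
i=1: (-1)^1×C(3,1)×2^8 = -768
i=2: (-1)^2×C(3,2)×1^8 = 3
i=3: (-1)^3×C(3,3)×0^8 = 0
Total = 5796

Number of surjections = 5796


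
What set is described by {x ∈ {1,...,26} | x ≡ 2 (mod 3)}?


Checking each candidate:
Condition: x in {1,...,26} with x ≡ 2 (mod 3)
Result = {2, 5, 8, 11, 14, 17, 20, 23, 26}

{2, 5, 8, 11, 14, 17, 20, 23, 26}


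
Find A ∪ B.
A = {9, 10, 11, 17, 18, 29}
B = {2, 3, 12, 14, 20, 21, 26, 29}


A ∪ B = all elements in A or B (or both)
A = {9, 10, 11, 17, 18, 29}
B = {2, 3, 12, 14, 20, 21, 26, 29}
A ∪ B = {2, 3, 9, 10, 11, 12, 14, 17, 18, 20, 21, 26, 29}

A ∪ B = {2, 3, 9, 10, 11, 12, 14, 17, 18, 20, 21, 26, 29}


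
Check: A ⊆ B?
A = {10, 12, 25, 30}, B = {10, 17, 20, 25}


A ⊆ B means every element of A is in B.
Elements in A not in B: {12, 30}
So A ⊄ B.

No, A ⊄ B


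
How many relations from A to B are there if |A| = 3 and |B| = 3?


A relation from A to B is any subset of A × B.
|A × B| = 3 × 3 = 9
# relations = 2^|A × B| = 2^9 = 512

Number of relations = 512


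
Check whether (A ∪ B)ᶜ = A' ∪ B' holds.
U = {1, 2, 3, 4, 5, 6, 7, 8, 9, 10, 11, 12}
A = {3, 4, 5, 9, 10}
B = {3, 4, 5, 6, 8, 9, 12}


LHS: A ∪ B = {3, 4, 5, 6, 8, 9, 10, 12}
(A ∪ B)' = U \ (A ∪ B) = {1, 2, 7, 11}
A' = {1, 2, 6, 7, 8, 11, 12}, B' = {1, 2, 7, 10, 11}
Claimed RHS: A' ∪ B' = {1, 2, 6, 7, 8, 10, 11, 12}
Identity is INVALID: LHS = {1, 2, 7, 11} but the RHS claimed here equals {1, 2, 6, 7, 8, 10, 11, 12}. The correct form is (A ∪ B)' = A' ∩ B'.

Identity is invalid: (A ∪ B)' = {1, 2, 7, 11} but A' ∪ B' = {1, 2, 6, 7, 8, 10, 11, 12}. The correct De Morgan law is (A ∪ B)' = A' ∩ B'.


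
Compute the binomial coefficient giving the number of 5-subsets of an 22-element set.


C(n,k) = n! / (k!(n-k)!)
C(22,5) = 22! / (5!17!)
= 26334

C(22,5) = 26334


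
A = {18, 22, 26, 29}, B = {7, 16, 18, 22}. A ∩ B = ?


A ∩ B = elements in both A and B
A = {18, 22, 26, 29}
B = {7, 16, 18, 22}
A ∩ B = {18, 22}

A ∩ B = {18, 22}


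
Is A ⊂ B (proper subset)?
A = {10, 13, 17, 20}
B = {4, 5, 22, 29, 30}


A ⊂ B requires: A ⊆ B AND A ≠ B.
A ⊆ B? No
A ⊄ B, so A is not a proper subset.

No, A is not a proper subset of B


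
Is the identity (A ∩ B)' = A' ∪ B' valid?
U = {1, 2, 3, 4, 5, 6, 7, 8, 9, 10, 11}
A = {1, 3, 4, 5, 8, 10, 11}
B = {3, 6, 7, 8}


LHS: A ∩ B = {3, 8}
(A ∩ B)' = U \ (A ∩ B) = {1, 2, 4, 5, 6, 7, 9, 10, 11}
A' = {2, 6, 7, 9}, B' = {1, 2, 4, 5, 9, 10, 11}
Claimed RHS: A' ∪ B' = {1, 2, 4, 5, 6, 7, 9, 10, 11}
Identity is VALID: LHS = RHS = {1, 2, 4, 5, 6, 7, 9, 10, 11} ✓

Identity is valid. (A ∩ B)' = A' ∪ B' = {1, 2, 4, 5, 6, 7, 9, 10, 11}


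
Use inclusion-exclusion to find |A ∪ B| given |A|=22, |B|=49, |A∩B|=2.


|A ∪ B| = |A| + |B| - |A ∩ B|
= 22 + 49 - 2
= 69

|A ∪ B| = 69


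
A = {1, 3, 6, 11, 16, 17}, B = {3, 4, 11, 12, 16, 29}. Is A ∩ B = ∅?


Disjoint means A ∩ B = ∅.
A ∩ B = {3, 11, 16}
A ∩ B ≠ ∅, so A and B are NOT disjoint.

No, A and B are not disjoint (A ∩ B = {3, 11, 16})


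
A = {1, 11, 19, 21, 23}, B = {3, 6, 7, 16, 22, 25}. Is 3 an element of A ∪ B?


A = {1, 11, 19, 21, 23}, B = {3, 6, 7, 16, 22, 25}
A ∪ B = all elements in A or B
A ∪ B = {1, 3, 6, 7, 11, 16, 19, 21, 22, 23, 25}
Checking if 3 ∈ A ∪ B
3 is in A ∪ B → True

3 ∈ A ∪ B


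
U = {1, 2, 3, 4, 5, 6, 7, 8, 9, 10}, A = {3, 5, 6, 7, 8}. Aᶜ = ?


Aᶜ = U \ A = elements in U but not in A
U = {1, 2, 3, 4, 5, 6, 7, 8, 9, 10}
A = {3, 5, 6, 7, 8}
Aᶜ = {1, 2, 4, 9, 10}

Aᶜ = {1, 2, 4, 9, 10}


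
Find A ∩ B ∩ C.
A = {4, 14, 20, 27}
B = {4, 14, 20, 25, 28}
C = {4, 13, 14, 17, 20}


A ∩ B = {4, 14, 20}
(A ∩ B) ∩ C = {4, 14, 20}

A ∩ B ∩ C = {4, 14, 20}


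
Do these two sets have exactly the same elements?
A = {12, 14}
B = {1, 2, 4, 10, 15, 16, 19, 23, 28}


Two sets are equal iff they have exactly the same elements.
A = {12, 14}
B = {1, 2, 4, 10, 15, 16, 19, 23, 28}
Differences: {1, 2, 4, 10, 12, 14, 15, 16, 19, 23, 28}
A ≠ B

No, A ≠ B


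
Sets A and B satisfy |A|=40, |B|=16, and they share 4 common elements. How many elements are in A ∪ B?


|A ∪ B| = |A| + |B| - |A ∩ B|
= 40 + 16 - 4
= 52

|A ∪ B| = 52


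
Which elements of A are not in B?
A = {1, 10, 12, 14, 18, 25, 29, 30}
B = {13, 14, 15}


A \ B = elements in A but not in B
A = {1, 10, 12, 14, 18, 25, 29, 30}
B = {13, 14, 15}
Remove from A any elements in B
A \ B = {1, 10, 12, 18, 25, 29, 30}

A \ B = {1, 10, 12, 18, 25, 29, 30}


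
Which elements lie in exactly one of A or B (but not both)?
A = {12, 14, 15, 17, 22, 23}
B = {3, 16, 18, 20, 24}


A △ B = (A \ B) ∪ (B \ A) = elements in exactly one of A or B
A \ B = {12, 14, 15, 17, 22, 23}
B \ A = {3, 16, 18, 20, 24}
A △ B = {3, 12, 14, 15, 16, 17, 18, 20, 22, 23, 24}

A △ B = {3, 12, 14, 15, 16, 17, 18, 20, 22, 23, 24}


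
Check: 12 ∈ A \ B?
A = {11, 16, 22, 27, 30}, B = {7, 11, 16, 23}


A = {11, 16, 22, 27, 30}, B = {7, 11, 16, 23}
A \ B = elements in A but not in B
A \ B = {22, 27, 30}
Checking if 12 ∈ A \ B
12 is not in A \ B → False

12 ∉ A \ B


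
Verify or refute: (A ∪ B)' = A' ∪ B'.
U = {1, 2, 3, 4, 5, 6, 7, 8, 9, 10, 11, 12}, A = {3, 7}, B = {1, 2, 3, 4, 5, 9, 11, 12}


LHS: A ∪ B = {1, 2, 3, 4, 5, 7, 9, 11, 12}
(A ∪ B)' = U \ (A ∪ B) = {6, 8, 10}
A' = {1, 2, 4, 5, 6, 8, 9, 10, 11, 12}, B' = {6, 7, 8, 10}
Claimed RHS: A' ∪ B' = {1, 2, 4, 5, 6, 7, 8, 9, 10, 11, 12}
Identity is INVALID: LHS = {6, 8, 10} but the RHS claimed here equals {1, 2, 4, 5, 6, 7, 8, 9, 10, 11, 12}. The correct form is (A ∪ B)' = A' ∩ B'.

Identity is invalid: (A ∪ B)' = {6, 8, 10} but A' ∪ B' = {1, 2, 4, 5, 6, 7, 8, 9, 10, 11, 12}. The correct De Morgan law is (A ∪ B)' = A' ∩ B'.


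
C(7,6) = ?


C(n,k) = n! / (k!(n-k)!)
C(7,6) = 7! / (6!1!)
= 7

C(7,6) = 7


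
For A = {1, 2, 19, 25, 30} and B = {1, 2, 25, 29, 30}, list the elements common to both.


A ∩ B = elements in both A and B
A = {1, 2, 19, 25, 30}
B = {1, 2, 25, 29, 30}
A ∩ B = {1, 2, 25, 30}

A ∩ B = {1, 2, 25, 30}


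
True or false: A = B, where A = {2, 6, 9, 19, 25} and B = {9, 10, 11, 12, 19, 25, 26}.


Two sets are equal iff they have exactly the same elements.
A = {2, 6, 9, 19, 25}
B = {9, 10, 11, 12, 19, 25, 26}
Differences: {2, 6, 10, 11, 12, 26}
A ≠ B

No, A ≠ B


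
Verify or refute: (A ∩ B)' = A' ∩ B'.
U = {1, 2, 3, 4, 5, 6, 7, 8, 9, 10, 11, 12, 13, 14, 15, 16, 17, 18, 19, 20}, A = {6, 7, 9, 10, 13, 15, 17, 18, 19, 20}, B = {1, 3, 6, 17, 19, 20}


LHS: A ∩ B = {6, 17, 19, 20}
(A ∩ B)' = U \ (A ∩ B) = {1, 2, 3, 4, 5, 7, 8, 9, 10, 11, 12, 13, 14, 15, 16, 18}
A' = {1, 2, 3, 4, 5, 8, 11, 12, 14, 16}, B' = {2, 4, 5, 7, 8, 9, 10, 11, 12, 13, 14, 15, 16, 18}
Claimed RHS: A' ∩ B' = {2, 4, 5, 8, 11, 12, 14, 16}
Identity is INVALID: LHS = {1, 2, 3, 4, 5, 7, 8, 9, 10, 11, 12, 13, 14, 15, 16, 18} but the RHS claimed here equals {2, 4, 5, 8, 11, 12, 14, 16}. The correct form is (A ∩ B)' = A' ∪ B'.

Identity is invalid: (A ∩ B)' = {1, 2, 3, 4, 5, 7, 8, 9, 10, 11, 12, 13, 14, 15, 16, 18} but A' ∩ B' = {2, 4, 5, 8, 11, 12, 14, 16}. The correct De Morgan law is (A ∩ B)' = A' ∪ B'.


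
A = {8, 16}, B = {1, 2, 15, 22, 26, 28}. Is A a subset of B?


A ⊆ B means every element of A is in B.
Elements in A not in B: {8, 16}
So A ⊄ B.

No, A ⊄ B


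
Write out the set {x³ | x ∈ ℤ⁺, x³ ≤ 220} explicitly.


Checking each candidate:
Condition: positive perfect cubes ≤ 220
Result = {1, 8, 27, 64, 125, 216}

{1, 8, 27, 64, 125, 216}


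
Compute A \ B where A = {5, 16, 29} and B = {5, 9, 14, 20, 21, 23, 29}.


A \ B = elements in A but not in B
A = {5, 16, 29}
B = {5, 9, 14, 20, 21, 23, 29}
Remove from A any elements in B
A \ B = {16}

A \ B = {16}


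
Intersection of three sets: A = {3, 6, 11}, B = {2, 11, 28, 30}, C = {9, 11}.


A ∩ B = {11}
(A ∩ B) ∩ C = {11}

A ∩ B ∩ C = {11}


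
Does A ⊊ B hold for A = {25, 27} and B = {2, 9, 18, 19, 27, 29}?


A ⊂ B requires: A ⊆ B AND A ≠ B.
A ⊆ B? No
A ⊄ B, so A is not a proper subset.

No, A is not a proper subset of B


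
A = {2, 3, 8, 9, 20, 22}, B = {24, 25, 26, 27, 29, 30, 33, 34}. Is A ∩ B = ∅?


Disjoint means A ∩ B = ∅.
A ∩ B = ∅
A ∩ B = ∅, so A and B are disjoint.

Yes, A and B are disjoint


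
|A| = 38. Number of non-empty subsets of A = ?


Total subsets = 2^n = 2^38 = 274877906944
Non-empty subsets exclude the empty set: 2^n - 1
= 274877906944 - 1
= 274877906943

Number of non-empty subsets = 274877906943


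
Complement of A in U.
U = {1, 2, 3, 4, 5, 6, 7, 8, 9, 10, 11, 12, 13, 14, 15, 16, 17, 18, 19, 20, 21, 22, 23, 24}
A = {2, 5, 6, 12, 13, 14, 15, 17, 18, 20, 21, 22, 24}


Aᶜ = U \ A = elements in U but not in A
U = {1, 2, 3, 4, 5, 6, 7, 8, 9, 10, 11, 12, 13, 14, 15, 16, 17, 18, 19, 20, 21, 22, 23, 24}
A = {2, 5, 6, 12, 13, 14, 15, 17, 18, 20, 21, 22, 24}
Aᶜ = {1, 3, 4, 7, 8, 9, 10, 11, 16, 19, 23}

Aᶜ = {1, 3, 4, 7, 8, 9, 10, 11, 16, 19, 23}


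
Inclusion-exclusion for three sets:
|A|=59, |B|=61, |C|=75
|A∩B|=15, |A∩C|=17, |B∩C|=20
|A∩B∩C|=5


|A∪B∪C| = |A|+|B|+|C| - |A∩B|-|A∩C|-|B∩C| + |A∩B∩C|
= 59+61+75 - 15-17-20 + 5
= 195 - 52 + 5
= 148

|A ∪ B ∪ C| = 148


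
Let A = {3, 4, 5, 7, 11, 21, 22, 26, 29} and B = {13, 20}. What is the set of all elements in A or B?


A ∪ B = all elements in A or B (or both)
A = {3, 4, 5, 7, 11, 21, 22, 26, 29}
B = {13, 20}
A ∪ B = {3, 4, 5, 7, 11, 13, 20, 21, 22, 26, 29}

A ∪ B = {3, 4, 5, 7, 11, 13, 20, 21, 22, 26, 29}


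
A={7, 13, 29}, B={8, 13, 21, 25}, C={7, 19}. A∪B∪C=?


A ∪ B = {7, 8, 13, 21, 25, 29}
(A ∪ B) ∪ C = {7, 8, 13, 19, 21, 25, 29}

A ∪ B ∪ C = {7, 8, 13, 19, 21, 25, 29}


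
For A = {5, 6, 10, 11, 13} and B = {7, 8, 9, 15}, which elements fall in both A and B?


A = {5, 6, 10, 11, 13}
B = {7, 8, 9, 15}
Region: in both A and B
Elements: ∅

Elements in both A and B: ∅


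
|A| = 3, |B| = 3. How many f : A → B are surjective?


n = |A| = 3, k = |B| = 3. Surjections via inclusion-exclusion:
S(n,k) = Σ(-1)^i × C(k,i) × (k-i)^n, i=0 to k
i=0: (-1)^0×C(3,0)×3^3 = 27
i=1: (-1)^1×C(3,1)×2^3 = -24
i=2: (-1)^2×C(3,2)×1^3 = 3
i=3: (-1)^3×C(3,3)×0^3 = 0
Total = 6

Number of surjections = 6


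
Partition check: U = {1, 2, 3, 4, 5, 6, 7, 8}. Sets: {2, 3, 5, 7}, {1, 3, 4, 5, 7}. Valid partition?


A partition requires: (1) non-empty parts, (2) pairwise disjoint, (3) union = U
Parts: {2, 3, 5, 7}, {1, 3, 4, 5, 7}
Union of parts: {1, 2, 3, 4, 5, 7}
U = {1, 2, 3, 4, 5, 6, 7, 8}
All non-empty? True
Pairwise disjoint? False
Covers U? False

No, not a valid partition


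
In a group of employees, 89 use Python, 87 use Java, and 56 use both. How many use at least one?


|A ∪ B| = |A| + |B| - |A ∩ B|
= 89 + 87 - 56
= 120

|A ∪ B| = 120


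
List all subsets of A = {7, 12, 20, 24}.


|A| = 4, so |P(A)| = 2^4 = 16
Enumerate subsets by cardinality (0 to 4):
∅, {7}, {12}, {20}, {24}, {7, 12}, {7, 20}, {7, 24}, {12, 20}, {12, 24}, {20, 24}, {7, 12, 20}, {7, 12, 24}, {7, 20, 24}, {12, 20, 24}, {7, 12, 20, 24}

P(A) has 16 subsets: ∅, {7}, {12}, {20}, {24}, {7, 12}, {7, 20}, {7, 24}, {12, 20}, {12, 24}, {20, 24}, {7, 12, 20}, {7, 12, 24}, {7, 20, 24}, {12, 20, 24}, {7, 12, 20, 24}


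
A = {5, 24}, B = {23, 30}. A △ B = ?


A △ B = (A \ B) ∪ (B \ A) = elements in exactly one of A or B
A \ B = {5, 24}
B \ A = {23, 30}
A △ B = {5, 23, 24, 30}

A △ B = {5, 23, 24, 30}


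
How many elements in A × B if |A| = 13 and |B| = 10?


|A × B| = |A| × |B|
= 13 × 10
= 130

|A × B| = 130


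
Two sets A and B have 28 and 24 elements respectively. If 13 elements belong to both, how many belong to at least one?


|A ∪ B| = |A| + |B| - |A ∩ B|
= 28 + 24 - 13
= 39

|A ∪ B| = 39
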